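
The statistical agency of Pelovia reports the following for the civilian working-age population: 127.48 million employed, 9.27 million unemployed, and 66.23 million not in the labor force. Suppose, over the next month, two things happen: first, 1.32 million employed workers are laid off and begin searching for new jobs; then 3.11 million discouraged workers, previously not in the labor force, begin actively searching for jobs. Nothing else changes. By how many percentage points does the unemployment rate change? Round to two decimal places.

Initially, labor force = 127.48 + 9.27 = 136.75 million, so u = 9.27/136.75 = 6.78%.
After the first change, employed falls and unemployed rises by 1.32; labor force unchanged → E = 126.16, U = 10.59, labor force = 136.75 million.
After the second change, unemployed and labor force both rise by 3.11 → E = 126.16, U = 13.70, labor force = 139.86 million.
New unemployment rate = 13.70 / 139.86 = 9.80%.
Change = 9.80% − 6.78% = +3.02 percentage points.

The unemployment rate changes by +3.02 percentage points.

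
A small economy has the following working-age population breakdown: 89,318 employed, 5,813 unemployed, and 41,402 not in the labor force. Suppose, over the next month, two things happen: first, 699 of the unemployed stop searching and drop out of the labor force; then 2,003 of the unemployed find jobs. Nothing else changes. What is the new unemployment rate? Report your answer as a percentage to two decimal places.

New unemployment rate ≈ 3.29%.

Initially, labor force = 89,318 + 5,813 = 95,131, so u = 5,813/95,131 = 6.11%.
After the first change, unemployed and labor force both fall by 699 → E = 89,318, U = 5,114, labor force = 94,432.
After the second change, unemployed falls and employed rises by 2,003; labor force unchanged → E = 91,321, U = 3,111, labor force = 94,432.
New unemployment rate = 3,111 / 94,432 = 3.29%.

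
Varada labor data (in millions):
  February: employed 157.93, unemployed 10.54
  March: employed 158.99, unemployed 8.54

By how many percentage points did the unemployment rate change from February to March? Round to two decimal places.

February: labor force = 157.93 + 10.54 = 168.47; u = 10.54/168.47 = 6.26%.
March: labor force = 158.99 + 8.54 = 167.53; u = 8.54/167.53 = 5.10%.
Change = 5.10% − 6.26% = −1.16 pp.

The unemployment rate changed by −1.16 percentage points.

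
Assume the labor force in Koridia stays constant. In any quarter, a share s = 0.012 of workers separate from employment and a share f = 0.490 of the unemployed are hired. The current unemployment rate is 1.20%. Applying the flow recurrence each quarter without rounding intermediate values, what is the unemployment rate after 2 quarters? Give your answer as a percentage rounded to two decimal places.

With a fixed labor force, u_{t+1} = u_t + s·(1−u_t) − f·u_t = u_t·(1−s−f) + s.
Here 1−s−f = 0.498 and s = 0.012.
u_1 = 0.012000 × 0.498 + 0.012 = 0.017976.
u_2 = 0.017976 × 0.498 + 0.012 = 0.020952.

Unemployment rate after two quarters ≈ 2.10%.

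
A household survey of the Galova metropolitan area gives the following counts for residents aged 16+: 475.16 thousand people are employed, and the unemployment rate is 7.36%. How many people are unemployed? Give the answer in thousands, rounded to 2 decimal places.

Let U be the number unemployed. The labor force is E + U, and U/(E+U) = 0.0736.
So U = 0.0736 × 475.16 / (1 − 0.0736) = 34.9718 / 0.9264 ≈ 37.75 thousand.

About 37.75 thousand are unemployed.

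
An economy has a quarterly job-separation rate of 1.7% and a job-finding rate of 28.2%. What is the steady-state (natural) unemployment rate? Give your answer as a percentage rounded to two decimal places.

Steady-state unemployment rate ≈ 5.69%.

At steady state the flows balance: s·E = f·U, so U/(E+U) = s/(s+f).
u* = 1.7 / (1.7 + 28.2) = 1.7 / 29.90 = 5.69%.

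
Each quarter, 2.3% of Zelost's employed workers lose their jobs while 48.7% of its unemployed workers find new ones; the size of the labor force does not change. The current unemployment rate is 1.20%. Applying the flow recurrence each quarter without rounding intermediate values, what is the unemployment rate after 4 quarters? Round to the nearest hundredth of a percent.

Unemployment rate after four quarters ≈ 4.32%.

With a fixed labor force, u_{t+1} = u_t + s·(1−u_t) − f·u_t = u_t·(1−s−f) + s.
Here 1−s−f = 0.490 and s = 0.023.
u_1 = 0.012000 × 0.490 + 0.023 = 0.028880.
u_2 = 0.028880 × 0.490 + 0.023 = 0.037151.
u_3 = 0.037151 × 0.490 + 0.023 = 0.041204.
u_4 = 0.041204 × 0.490 + 0.023 = 0.043190.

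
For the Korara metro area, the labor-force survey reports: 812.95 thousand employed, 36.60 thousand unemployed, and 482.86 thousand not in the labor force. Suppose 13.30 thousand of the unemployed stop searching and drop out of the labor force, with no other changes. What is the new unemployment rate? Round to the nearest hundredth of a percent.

Initially, labor force = 812.95 + 36.60 = 849.55 thousand, so u = 36.60/849.55 = 4.31%.
After the change, unemployed and labor force both fall by 13.30 → E = 812.95, U = 23.30, labor force = 836.25 thousand.
New unemployment rate = 23.30 / 836.25 = 2.79%.

New unemployment rate ≈ 2.79%.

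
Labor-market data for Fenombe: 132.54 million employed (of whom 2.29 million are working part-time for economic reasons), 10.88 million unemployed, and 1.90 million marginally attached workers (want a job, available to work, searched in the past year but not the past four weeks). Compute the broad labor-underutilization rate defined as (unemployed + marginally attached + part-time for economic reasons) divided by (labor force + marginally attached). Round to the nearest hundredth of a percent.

Labor force = 132.54 + 10.88 = 143.42 million.
Numerator = 10.88 + 1.90 + 2.29 = 15.07 million.
Denominator = 143.42 + 1.90 = 145.32 million.
Broad rate = 15.07 / 145.32 = 10.37%.

Broad underutilization rate ≈ 10.37%.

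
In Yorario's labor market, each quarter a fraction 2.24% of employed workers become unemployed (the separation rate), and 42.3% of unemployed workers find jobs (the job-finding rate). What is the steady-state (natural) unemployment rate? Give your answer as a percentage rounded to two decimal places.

Steady-state unemployment rate ≈ 5.03%.

At steady state the flows balance: s·E = f·U, so U/(E+U) = s/(s+f).
u* = 2.24 / (2.24 + 42.3) = 2.24 / 44.54 = 5.03%.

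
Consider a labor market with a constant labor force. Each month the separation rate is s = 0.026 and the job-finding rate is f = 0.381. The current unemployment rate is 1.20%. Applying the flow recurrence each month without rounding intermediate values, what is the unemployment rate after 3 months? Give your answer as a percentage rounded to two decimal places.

Unemployment rate after three months ≈ 5.31%.

With a fixed labor force, u_{t+1} = u_t + s·(1−u_t) − f·u_t = u_t·(1−s−f) + s.
Here 1−s−f = 0.593 and s = 0.026.
u_1 = 0.012000 × 0.593 + 0.026 = 0.033116.
u_2 = 0.033116 × 0.593 + 0.026 = 0.045638.
u_3 = 0.045638 × 0.593 + 0.026 = 0.053063.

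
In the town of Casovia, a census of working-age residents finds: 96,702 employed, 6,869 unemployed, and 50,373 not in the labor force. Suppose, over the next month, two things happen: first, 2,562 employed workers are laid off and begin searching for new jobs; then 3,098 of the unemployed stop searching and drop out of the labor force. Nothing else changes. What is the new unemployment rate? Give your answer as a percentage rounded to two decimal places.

New unemployment rate ≈ 6.30%.

Initially, labor force = 96,702 + 6,869 = 103,571, so u = 6,869/103,571 = 6.63%.
After the first change, employed falls and unemployed rises by 2,562; labor force unchanged → E = 94,140, U = 9,431, labor force = 103,571.
After the second change, unemployed and labor force both fall by 3,098 → E = 94,140, U = 6,333, labor force = 100,473.
New unemployment rate = 6,333 / 100,473 = 6.30%.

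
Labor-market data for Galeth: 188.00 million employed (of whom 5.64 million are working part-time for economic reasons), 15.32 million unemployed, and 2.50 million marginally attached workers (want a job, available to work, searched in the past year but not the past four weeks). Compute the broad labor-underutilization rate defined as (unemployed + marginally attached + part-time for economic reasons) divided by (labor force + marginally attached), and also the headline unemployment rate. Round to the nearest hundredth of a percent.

Labor force = 188.00 + 15.32 = 203.32 million.
Numerator = 15.32 + 2.50 + 5.64 = 23.46 million.
Denominator = 203.32 + 2.50 = 205.82 million.
Broad rate = 23.46 / 205.82 = 11.40%.
Headline unemployment rate = 15.32 / 203.32 = 7.53%.

Broad underutilization rate ≈ 11.40%; headline unemployment rate ≈ 7.53%.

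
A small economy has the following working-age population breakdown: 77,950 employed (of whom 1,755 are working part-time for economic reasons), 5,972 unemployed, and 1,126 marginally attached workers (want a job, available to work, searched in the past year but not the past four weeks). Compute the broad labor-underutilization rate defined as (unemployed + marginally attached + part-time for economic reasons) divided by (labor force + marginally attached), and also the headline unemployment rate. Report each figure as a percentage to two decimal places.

Labor force = 77,950 + 5,972 = 83,922.
Numerator = 5,972 + 1,126 + 1,755 = 8,853.
Denominator = 83,922 + 1,126 = 85,048.
Broad rate = 8,853 / 85,048 = 10.41%.
Headline unemployment rate = 5,972 / 83,922 = 7.12%.

Broad underutilization rate ≈ 10.41%; headline unemployment rate ≈ 7.12%.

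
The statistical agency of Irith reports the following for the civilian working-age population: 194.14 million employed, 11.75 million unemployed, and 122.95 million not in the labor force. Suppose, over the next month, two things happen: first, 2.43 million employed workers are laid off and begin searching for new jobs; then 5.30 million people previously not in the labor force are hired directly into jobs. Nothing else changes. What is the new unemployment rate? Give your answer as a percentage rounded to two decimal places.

Initially, labor force = 194.14 + 11.75 = 205.89 million, so u = 11.75/205.89 = 5.71%.
After the first change, employed falls and unemployed rises by 2.43; labor force unchanged → E = 191.71, U = 14.18, labor force = 205.89 million.
After the second change, employed and labor force both rise by 5.30; unemployed unchanged → E = 197.01, U = 14.18, labor force = 211.19 million.
New unemployment rate = 14.18 / 211.19 = 6.71%.

New unemployment rate ≈ 6.71%.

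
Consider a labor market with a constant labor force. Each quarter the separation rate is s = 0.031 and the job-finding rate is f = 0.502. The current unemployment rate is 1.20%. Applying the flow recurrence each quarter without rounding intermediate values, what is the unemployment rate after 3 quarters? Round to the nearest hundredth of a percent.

With a fixed labor force, u_{t+1} = u_t + s·(1−u_t) − f·u_t = u_t·(1−s−f) + s.
Here 1−s−f = 0.467 and s = 0.031.
u_1 = 0.012000 × 0.467 + 0.031 = 0.036604.
u_2 = 0.036604 × 0.467 + 0.031 = 0.048094.
u_3 = 0.048094 × 0.467 + 0.031 = 0.053460.

Unemployment rate after three quarters ≈ 5.35%.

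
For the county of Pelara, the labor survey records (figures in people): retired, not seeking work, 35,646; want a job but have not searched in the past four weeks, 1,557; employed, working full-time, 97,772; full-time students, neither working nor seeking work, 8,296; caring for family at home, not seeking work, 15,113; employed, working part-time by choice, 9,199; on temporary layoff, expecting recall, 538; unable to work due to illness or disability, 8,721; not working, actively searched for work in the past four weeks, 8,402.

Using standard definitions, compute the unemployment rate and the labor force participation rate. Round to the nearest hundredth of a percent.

Unemployment rate ≈ 7.71%; labor force participation rate ≈ 62.57%.

Employed = 97,772 + 9,199 = 106,971.
Unemployed = 538 + 8,402 = 8,940 (jobless and actively searching, or on temporary layoff).
Labor force = 106,971 + 8,940 = 115,911.
Not in labor force = 35,646 + 1,557 + 8,296 + 15,113 + 8,721 = 69,333 (those not working and not actively searching are outside the labor force — including those who want a job but have given up searching).
Civilian working-age population = 115,911 + 69,333 = 185,244.
Unemployment rate = 8,940 / 115,911 = 7.71%.
Labor force participation rate = 115,911 / 185,244 = 62.57%.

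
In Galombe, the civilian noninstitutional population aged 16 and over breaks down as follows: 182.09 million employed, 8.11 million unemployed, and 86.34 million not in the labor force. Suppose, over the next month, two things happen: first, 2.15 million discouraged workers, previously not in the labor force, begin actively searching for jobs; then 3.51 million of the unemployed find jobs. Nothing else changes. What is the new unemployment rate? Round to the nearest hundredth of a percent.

Initially, labor force = 182.09 + 8.11 = 190.20 million, so u = 8.11/190.20 = 4.26%.
After the first change, unemployed and labor force both rise by 2.15 → E = 182.09, U = 10.26, labor force = 192.35 million.
After the second change, unemployed falls and employed rises by 3.51; labor force unchanged → E = 185.60, U = 6.75, labor force = 192.35 million.
New unemployment rate = 6.75 / 192.35 = 3.51%.

New unemployment rate ≈ 3.51%.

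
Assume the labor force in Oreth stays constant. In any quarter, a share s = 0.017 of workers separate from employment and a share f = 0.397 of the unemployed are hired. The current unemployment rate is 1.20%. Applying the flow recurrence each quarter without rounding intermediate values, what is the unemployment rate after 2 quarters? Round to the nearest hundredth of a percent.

With a fixed labor force, u_{t+1} = u_t + s·(1−u_t) − f·u_t = u_t·(1−s−f) + s.
Here 1−s−f = 0.586 and s = 0.017.
u_1 = 0.012000 × 0.586 + 0.017 = 0.024032.
u_2 = 0.024032 × 0.586 + 0.017 = 0.031083.

Unemployment rate after two quarters ≈ 3.11%.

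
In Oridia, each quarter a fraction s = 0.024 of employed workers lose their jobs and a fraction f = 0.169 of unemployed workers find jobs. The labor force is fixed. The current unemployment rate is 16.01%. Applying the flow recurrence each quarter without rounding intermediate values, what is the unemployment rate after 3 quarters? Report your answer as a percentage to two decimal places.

Unemployment rate after three quarters ≈ 14.31%.

With a fixed labor force, u_{t+1} = u_t + s·(1−u_t) − f·u_t = u_t·(1−s−f) + s.
Here 1−s−f = 0.807 and s = 0.024.
u_1 = 0.160100 × 0.807 + 0.024 = 0.153201.
u_2 = 0.153201 × 0.807 + 0.024 = 0.147633.
u_3 = 0.147633 × 0.807 + 0.024 = 0.143140.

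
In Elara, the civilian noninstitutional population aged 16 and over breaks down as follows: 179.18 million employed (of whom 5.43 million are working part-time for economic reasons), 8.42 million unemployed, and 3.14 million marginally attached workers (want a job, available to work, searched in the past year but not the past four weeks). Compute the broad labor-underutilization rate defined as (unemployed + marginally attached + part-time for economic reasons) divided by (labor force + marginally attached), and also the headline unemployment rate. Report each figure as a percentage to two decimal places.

Broad underutilization rate ≈ 8.91%; headline unemployment rate ≈ 4.49%.

Labor force = 179.18 + 8.42 = 187.60 million.
Numerator = 8.42 + 3.14 + 5.43 = 16.99 million.
Denominator = 187.60 + 3.14 = 190.74 million.
Broad rate = 16.99 / 190.74 = 8.91%.
Headline unemployment rate = 8.42 / 187.60 = 4.49%.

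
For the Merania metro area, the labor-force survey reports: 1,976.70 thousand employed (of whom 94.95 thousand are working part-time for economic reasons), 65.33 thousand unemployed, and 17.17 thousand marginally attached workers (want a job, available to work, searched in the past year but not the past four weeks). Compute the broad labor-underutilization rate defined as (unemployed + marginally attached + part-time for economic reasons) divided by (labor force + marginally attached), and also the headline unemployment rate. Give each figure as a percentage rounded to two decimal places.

Labor force = 1,976.70 + 65.33 = 2,042.03 thousand.
Numerator = 65.33 + 17.17 + 94.95 = 177.45 thousand.
Denominator = 2,042.03 + 17.17 = 2,059.20 thousand.
Broad rate = 177.45 / 2,059.20 = 8.62%.
Headline unemployment rate = 65.33 / 2,042.03 = 3.20%.

Broad underutilization rate ≈ 8.62%; headline unemployment rate ≈ 3.20%.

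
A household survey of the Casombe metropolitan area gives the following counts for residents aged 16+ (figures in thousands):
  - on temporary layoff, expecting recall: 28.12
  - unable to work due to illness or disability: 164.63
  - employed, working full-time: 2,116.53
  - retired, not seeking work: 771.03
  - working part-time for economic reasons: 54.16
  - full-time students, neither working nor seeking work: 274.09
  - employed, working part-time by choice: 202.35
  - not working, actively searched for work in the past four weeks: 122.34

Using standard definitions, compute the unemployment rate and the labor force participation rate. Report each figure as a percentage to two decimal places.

Employed = 2,116.53 + 54.16 + 202.35 = 2,373.04 thousand (anyone who worked, including part-time for economic reasons, counts as employed).
Unemployed = 28.12 + 122.34 = 150.46 thousand (jobless and actively searching, or on temporary layoff).
Labor force = 2,373.04 + 150.46 = 2,523.50 thousand.
Not in labor force = 164.63 + 771.03 + 274.09 = 1,209.75 thousand (those not working and not actively searching are outside the labor force).
Civilian working-age population = 2,523.50 + 1,209.75 = 3,733.25 thousand.
Unemployment rate = 150.46 / 2,523.50 = 5.96%.
Labor force participation rate = 2,523.50 / 3,733.25 = 67.60%.

Unemployment rate ≈ 5.96%; labor force participation rate ≈ 67.60%.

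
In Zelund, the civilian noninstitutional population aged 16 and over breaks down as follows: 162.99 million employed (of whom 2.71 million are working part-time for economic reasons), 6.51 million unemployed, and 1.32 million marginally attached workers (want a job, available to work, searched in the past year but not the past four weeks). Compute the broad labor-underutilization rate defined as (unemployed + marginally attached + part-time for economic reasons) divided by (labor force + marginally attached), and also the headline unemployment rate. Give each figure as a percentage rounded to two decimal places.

Broad underutilization rate ≈ 6.17%; headline unemployment rate ≈ 3.84%.

Labor force = 162.99 + 6.51 = 169.50 million.
Numerator = 6.51 + 1.32 + 2.71 = 10.54 million.
Denominator = 169.50 + 1.32 = 170.82 million.
Broad rate = 10.54 / 170.82 = 6.17%.
Headline unemployment rate = 6.51 / 169.50 = 3.84%.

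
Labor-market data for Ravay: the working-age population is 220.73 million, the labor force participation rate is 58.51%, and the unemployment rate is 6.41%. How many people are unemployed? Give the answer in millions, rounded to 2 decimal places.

About 8.28 million are unemployed.

Labor force = 0.5851 × 220.73 = 129.15 million.
Unemployed = 0.0641 × 129.15 ≈ 8.28 million.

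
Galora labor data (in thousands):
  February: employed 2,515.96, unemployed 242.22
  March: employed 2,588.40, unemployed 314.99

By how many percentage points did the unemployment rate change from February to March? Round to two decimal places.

The unemployment rate changed by +2.07 percentage points.

February: labor force = 2,515.96 + 242.22 = 2,758.18; u = 242.22/2,758.18 = 8.78%.
March: labor force = 2,588.40 + 314.99 = 2,903.39; u = 314.99/2,903.39 = 10.85%.
Change = 10.85% − 8.78% = +2.07 pp.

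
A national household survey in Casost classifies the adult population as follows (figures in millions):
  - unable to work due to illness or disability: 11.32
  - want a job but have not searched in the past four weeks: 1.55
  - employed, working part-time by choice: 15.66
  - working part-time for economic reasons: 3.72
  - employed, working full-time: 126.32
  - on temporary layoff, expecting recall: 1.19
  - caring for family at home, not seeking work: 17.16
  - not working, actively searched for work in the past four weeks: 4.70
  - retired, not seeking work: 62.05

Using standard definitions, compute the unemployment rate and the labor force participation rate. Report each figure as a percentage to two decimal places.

Unemployment rate ≈ 3.89%; labor force participation rate ≈ 62.21%.

Employed = 15.66 + 3.72 + 126.32 = 145.70 million (anyone who worked, including part-time for economic reasons, counts as employed).
Unemployed = 1.19 + 4.70 = 5.89 million (jobless and actively searching, or on temporary layoff).
Labor force = 145.70 + 5.89 = 151.59 million.
Not in labor force = 11.32 + 1.55 + 17.16 + 62.05 = 92.08 million (those not working and not actively searching are outside the labor force — including those who want a job but have given up searching).
Civilian working-age population = 151.59 + 92.08 = 243.67 million.
Unemployment rate = 5.89 / 151.59 = 3.89%.
Labor force participation rate = 151.59 / 243.67 = 62.21%.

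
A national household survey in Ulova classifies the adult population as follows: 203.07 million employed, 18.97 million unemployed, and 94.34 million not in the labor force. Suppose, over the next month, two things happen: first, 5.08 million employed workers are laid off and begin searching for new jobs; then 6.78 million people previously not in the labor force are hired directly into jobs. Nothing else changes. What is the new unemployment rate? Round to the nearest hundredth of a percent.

New unemployment rate ≈ 10.51%.

Initially, labor force = 203.07 + 18.97 = 222.04 million, so u = 18.97/222.04 = 8.54%.
After the first change, employed falls and unemployed rises by 5.08; labor force unchanged → E = 197.99, U = 24.05, labor force = 222.04 million.
After the second change, employed and labor force both rise by 6.78; unemployed unchanged → E = 204.77, U = 24.05, labor force = 228.82 million.
New unemployment rate = 24.05 / 228.82 = 10.51%.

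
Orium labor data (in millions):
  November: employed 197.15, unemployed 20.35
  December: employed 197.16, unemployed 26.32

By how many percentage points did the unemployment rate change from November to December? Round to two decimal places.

The unemployment rate changed by +2.42 percentage points.

November: labor force = 197.15 + 20.35 = 217.50; u = 20.35/217.50 = 9.36%.
December: labor force = 197.16 + 26.32 = 223.48; u = 26.32/223.48 = 11.78%.
Change = 11.78% − 9.36% = +2.42 pp.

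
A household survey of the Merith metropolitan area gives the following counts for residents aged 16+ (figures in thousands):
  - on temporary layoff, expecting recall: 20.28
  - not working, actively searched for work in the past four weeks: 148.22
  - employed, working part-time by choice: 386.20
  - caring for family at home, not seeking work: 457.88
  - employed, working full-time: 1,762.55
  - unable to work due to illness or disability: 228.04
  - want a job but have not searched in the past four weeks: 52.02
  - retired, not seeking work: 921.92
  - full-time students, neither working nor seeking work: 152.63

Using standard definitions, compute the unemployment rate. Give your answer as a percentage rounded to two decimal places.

Unemployment rate ≈ 7.27%.

Employed = 386.20 + 1,762.55 = 2,148.75 thousand.
Unemployed = 20.28 + 148.22 = 168.50 thousand (jobless and actively searching, or on temporary layoff).
Labor force = 2,148.75 + 168.50 = 2,317.25 thousand.
Unemployment rate = 168.50 / 2,317.25 = 7.27%.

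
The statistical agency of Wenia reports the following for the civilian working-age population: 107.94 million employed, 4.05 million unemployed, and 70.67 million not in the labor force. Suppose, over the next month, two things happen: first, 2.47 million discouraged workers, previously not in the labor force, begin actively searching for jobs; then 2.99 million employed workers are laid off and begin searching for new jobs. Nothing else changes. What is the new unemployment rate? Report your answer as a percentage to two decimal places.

Initially, labor force = 107.94 + 4.05 = 111.99 million, so u = 4.05/111.99 = 3.62%.
After the first change, unemployed and labor force both rise by 2.47 → E = 107.94, U = 6.52, labor force = 114.46 million.
After the second change, employed falls and unemployed rises by 2.99; labor force unchanged → E = 104.95, U = 9.51, labor force = 114.46 million.
New unemployment rate = 9.51 / 114.46 = 8.31%.

New unemployment rate ≈ 8.31%.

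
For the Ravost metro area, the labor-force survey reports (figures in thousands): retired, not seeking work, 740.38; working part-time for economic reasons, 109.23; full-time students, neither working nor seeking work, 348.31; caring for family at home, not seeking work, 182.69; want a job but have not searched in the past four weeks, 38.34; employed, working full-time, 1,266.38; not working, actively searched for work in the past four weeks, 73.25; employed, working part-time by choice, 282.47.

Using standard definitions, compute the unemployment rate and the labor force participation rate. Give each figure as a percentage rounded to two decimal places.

Employed = 109.23 + 1,266.38 + 282.47 = 1,658.08 thousand (anyone who worked, including part-time for economic reasons, counts as employed).
Unemployed = 73.25 thousand.
Labor force = 1,658.08 + 73.25 = 1,731.33 thousand.
Not in labor force = 740.38 + 348.31 + 182.69 + 38.34 = 1,309.72 thousand (those not working and not actively searching are outside the labor force — including those who want a job but have given up searching).
Civilian working-age population = 1,731.33 + 1,309.72 = 3,041.05 thousand.
Unemployment rate = 73.25 / 1,731.33 = 4.23%.
Labor force participation rate = 1,731.33 / 3,041.05 = 56.93%.

Unemployment rate ≈ 4.23%; labor force participation rate ≈ 56.93%.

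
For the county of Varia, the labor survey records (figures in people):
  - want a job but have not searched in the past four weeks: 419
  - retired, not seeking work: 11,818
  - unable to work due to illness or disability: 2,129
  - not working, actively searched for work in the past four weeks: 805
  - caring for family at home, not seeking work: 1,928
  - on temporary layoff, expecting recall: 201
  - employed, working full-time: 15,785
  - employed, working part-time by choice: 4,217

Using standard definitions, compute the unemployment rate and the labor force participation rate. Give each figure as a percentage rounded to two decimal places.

Employed = 15,785 + 4,217 = 20,002.
Unemployed = 805 + 201 = 1,006 (jobless and actively searching, or on temporary layoff).
Labor force = 20,002 + 1,006 = 21,008.
Not in labor force = 419 + 11,818 + 2,129 + 1,928 = 16,294 (those not working and not actively searching are outside the labor force — including those who want a job but have given up searching).
Civilian working-age population = 21,008 + 16,294 = 37,302.
Unemployment rate = 1,006 / 21,008 = 4.79%.
Labor force participation rate = 21,008 / 37,302 = 56.32%.

Unemployment rate ≈ 4.79%; labor force participation rate ≈ 56.32%.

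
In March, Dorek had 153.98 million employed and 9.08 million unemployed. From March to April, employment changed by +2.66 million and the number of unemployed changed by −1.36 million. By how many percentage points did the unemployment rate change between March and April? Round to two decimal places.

The unemployment rate changed by −0.87 percentage points.

March: labor force = 153.98 + 9.08 = 163.06; u = 9.08/163.06 = 5.57%.
April: labor force = 156.64 + 7.72 = 164.36; u = 7.72/164.36 = 4.70%.
Change = 4.70% − 5.57% = −0.87 pp.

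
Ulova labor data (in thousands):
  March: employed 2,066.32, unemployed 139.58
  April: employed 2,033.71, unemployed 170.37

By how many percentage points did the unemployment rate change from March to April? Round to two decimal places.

March: labor force = 2,066.32 + 139.58 = 2,205.90; u = 139.58/2,205.90 = 6.33%.
April: labor force = 2,033.71 + 170.37 = 2,204.08; u = 170.37/2,204.08 = 7.73%.
Change = 7.73% − 6.33% = +1.40 pp.

The unemployment rate changed by +1.40 percentage points.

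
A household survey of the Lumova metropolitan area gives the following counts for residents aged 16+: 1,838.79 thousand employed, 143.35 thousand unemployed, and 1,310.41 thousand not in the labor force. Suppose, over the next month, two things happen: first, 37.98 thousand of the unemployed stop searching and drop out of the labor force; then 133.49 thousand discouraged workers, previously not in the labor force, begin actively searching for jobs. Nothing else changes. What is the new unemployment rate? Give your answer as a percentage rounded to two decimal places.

New unemployment rate ≈ 11.50%.

Initially, labor force = 1,838.79 + 143.35 = 1,982.14 thousand, so u = 143.35/1,982.14 = 7.23%.
After the first change, unemployed and labor force both fall by 37.98 → E = 1,838.79, U = 105.37, labor force = 1,944.16 thousand.
After the second change, unemployed and labor force both rise by 133.49 → E = 1,838.79, U = 238.86, labor force = 2,077.65 thousand.
New unemployment rate = 238.86 / 2,077.65 = 11.50%.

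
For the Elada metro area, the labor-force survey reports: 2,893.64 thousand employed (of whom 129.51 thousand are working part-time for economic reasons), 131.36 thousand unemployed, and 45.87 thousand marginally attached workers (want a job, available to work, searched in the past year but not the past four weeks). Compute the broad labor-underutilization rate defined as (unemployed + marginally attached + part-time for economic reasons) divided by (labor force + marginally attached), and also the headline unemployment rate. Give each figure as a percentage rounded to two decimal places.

Labor force = 2,893.64 + 131.36 = 3,025.00 thousand.
Numerator = 131.36 + 45.87 + 129.51 = 306.74 thousand.
Denominator = 3,025.00 + 45.87 = 3,070.87 thousand.
Broad rate = 306.74 / 3,070.87 = 9.99%.
Headline unemployment rate = 131.36 / 3,025.00 = 4.34%.

Broad underutilization rate ≈ 9.99%; headline unemployment rate ≈ 4.34%.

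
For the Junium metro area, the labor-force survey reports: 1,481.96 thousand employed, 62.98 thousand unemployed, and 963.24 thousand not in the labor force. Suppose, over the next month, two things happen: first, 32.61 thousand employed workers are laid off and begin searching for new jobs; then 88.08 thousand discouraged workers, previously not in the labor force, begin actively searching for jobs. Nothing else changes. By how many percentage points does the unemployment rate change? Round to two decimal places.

The unemployment rate changes by +7.17 percentage points.

Initially, labor force = 1,481.96 + 62.98 = 1,544.94 thousand, so u = 62.98/1,544.94 = 4.08%.
After the first change, employed falls and unemployed rises by 32.61; labor force unchanged → E = 1,449.35, U = 95.59, labor force = 1,544.94 thousand.
After the second change, unemployed and labor force both rise by 88.08 → E = 1,449.35, U = 183.67, labor force = 1,633.02 thousand.
New unemployment rate = 183.67 / 1,633.02 = 11.25%.
Change = 11.25% − 4.08% = +7.17 percentage points.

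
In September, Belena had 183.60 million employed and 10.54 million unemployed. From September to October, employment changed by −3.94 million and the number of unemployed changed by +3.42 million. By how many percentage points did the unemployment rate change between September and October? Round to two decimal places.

September: labor force = 183.60 + 10.54 = 194.14; u = 10.54/194.14 = 5.43%.
October: labor force = 179.66 + 13.96 = 193.62; u = 13.96/193.62 = 7.21%.
Change = 7.21% − 5.43% = +1.78 pp.

The unemployment rate changed by +1.78 percentage points.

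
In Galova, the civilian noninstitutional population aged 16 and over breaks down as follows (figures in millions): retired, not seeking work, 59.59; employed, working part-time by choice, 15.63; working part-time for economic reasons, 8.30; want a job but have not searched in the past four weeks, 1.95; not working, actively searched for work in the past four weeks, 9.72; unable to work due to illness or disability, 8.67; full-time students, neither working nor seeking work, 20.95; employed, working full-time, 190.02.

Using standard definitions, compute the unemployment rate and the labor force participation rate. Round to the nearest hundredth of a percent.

Unemployment rate ≈ 4.35%; labor force participation rate ≈ 71.04%.

Employed = 15.63 + 8.30 + 190.02 = 213.95 million (anyone who worked, including part-time for economic reasons, counts as employed).
Unemployed = 9.72 million.
Labor force = 213.95 + 9.72 = 223.67 million.
Not in labor force = 59.59 + 1.95 + 8.67 + 20.95 = 91.16 million (those not working and not actively searching are outside the labor force — including those who want a job but have given up searching).
Civilian working-age population = 223.67 + 91.16 = 314.83 million.
Unemployment rate = 9.72 / 223.67 = 4.35%.
Labor force participation rate = 223.67 / 314.83 = 71.04%.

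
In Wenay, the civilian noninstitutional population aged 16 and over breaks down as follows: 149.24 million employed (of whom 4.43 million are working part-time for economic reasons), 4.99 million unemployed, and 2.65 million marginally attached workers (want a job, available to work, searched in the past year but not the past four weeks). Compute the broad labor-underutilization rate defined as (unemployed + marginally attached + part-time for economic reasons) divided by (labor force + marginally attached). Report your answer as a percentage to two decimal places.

Labor force = 149.24 + 4.99 = 154.23 million.
Numerator = 4.99 + 2.65 + 4.43 = 12.07 million.
Denominator = 154.23 + 2.65 = 156.88 million.
Broad rate = 12.07 / 156.88 = 7.69%.

Broad underutilization rate ≈ 7.69%.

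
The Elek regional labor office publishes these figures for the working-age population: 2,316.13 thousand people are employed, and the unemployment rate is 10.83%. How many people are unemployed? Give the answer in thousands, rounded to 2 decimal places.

Let U be the number unemployed. The labor force is E + U, and U/(E+U) = 0.1083.
So U = 0.1083 × 2,316.13 / (1 − 0.1083) = 250.8369 / 0.8917 ≈ 281.30 thousand.

About 281.30 thousand are unemployed.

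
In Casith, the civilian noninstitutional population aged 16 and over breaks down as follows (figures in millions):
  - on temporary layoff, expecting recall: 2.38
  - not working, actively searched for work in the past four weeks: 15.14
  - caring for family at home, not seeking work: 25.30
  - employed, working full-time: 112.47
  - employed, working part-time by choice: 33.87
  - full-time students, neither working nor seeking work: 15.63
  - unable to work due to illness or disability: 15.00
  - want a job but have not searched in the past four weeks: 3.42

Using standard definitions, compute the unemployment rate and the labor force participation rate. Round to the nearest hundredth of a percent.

Unemployment rate ≈ 10.69%; labor force participation rate ≈ 73.41%.

Employed = 112.47 + 33.87 = 146.34 million.
Unemployed = 2.38 + 15.14 = 17.52 million (jobless and actively searching, or on temporary layoff).
Labor force = 146.34 + 17.52 = 163.86 million.
Not in labor force = 25.30 + 15.63 + 15.00 + 3.42 = 59.35 million (those not working and not actively searching are outside the labor force — including those who want a job but have given up searching).
Civilian working-age population = 163.86 + 59.35 = 223.21 million.
Unemployment rate = 17.52 / 163.86 = 10.69%.
Labor force participation rate = 163.86 / 223.21 = 73.41%.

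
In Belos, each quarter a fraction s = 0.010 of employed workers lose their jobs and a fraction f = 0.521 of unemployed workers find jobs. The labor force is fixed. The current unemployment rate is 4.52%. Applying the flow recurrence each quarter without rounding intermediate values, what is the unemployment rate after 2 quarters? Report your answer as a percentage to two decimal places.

Unemployment rate after two quarters ≈ 2.46%.

With a fixed labor force, u_{t+1} = u_t + s·(1−u_t) − f·u_t = u_t·(1−s−f) + s.
Here 1−s−f = 0.469 and s = 0.010.
u_1 = 0.045200 × 0.469 + 0.010 = 0.031199.
u_2 = 0.031199 × 0.469 + 0.010 = 0.024632.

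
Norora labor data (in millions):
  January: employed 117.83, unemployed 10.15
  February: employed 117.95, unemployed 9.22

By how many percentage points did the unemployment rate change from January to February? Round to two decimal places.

January: labor force = 117.83 + 10.15 = 127.98; u = 10.15/127.98 = 7.93%.
February: labor force = 117.95 + 9.22 = 127.17; u = 9.22/127.17 = 7.25%.
Change = 7.25% − 7.93% = −0.68 pp.

The unemployment rate changed by −0.68 percentage points.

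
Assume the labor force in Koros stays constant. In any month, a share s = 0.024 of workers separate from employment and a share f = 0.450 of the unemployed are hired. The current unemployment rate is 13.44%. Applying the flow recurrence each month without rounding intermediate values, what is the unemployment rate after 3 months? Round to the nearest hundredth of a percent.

With a fixed labor force, u_{t+1} = u_t + s·(1−u_t) − f·u_t = u_t·(1−s−f) + s.
Here 1−s−f = 0.526 and s = 0.024.
u_1 = 0.134400 × 0.526 + 0.024 = 0.094694.
u_2 = 0.094694 × 0.526 + 0.024 = 0.073809.
u_3 = 0.073809 × 0.526 + 0.024 = 0.062824.

Unemployment rate after three months ≈ 6.28%.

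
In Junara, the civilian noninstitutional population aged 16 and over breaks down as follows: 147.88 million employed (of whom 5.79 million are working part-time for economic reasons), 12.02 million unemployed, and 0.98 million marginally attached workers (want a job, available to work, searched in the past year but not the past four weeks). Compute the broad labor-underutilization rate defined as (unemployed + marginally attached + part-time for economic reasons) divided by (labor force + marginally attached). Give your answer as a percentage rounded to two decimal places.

Labor force = 147.88 + 12.02 = 159.90 million.
Numerator = 12.02 + 0.98 + 5.79 = 18.79 million.
Denominator = 159.90 + 0.98 = 160.88 million.
Broad rate = 18.79 / 160.88 = 11.68%.

Broad underutilization rate ≈ 11.68%.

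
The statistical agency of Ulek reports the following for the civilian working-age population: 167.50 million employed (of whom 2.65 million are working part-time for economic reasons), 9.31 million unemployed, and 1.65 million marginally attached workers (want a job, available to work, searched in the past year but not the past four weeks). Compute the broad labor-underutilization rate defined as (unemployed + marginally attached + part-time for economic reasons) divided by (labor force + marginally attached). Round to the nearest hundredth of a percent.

Labor force = 167.50 + 9.31 = 176.81 million.
Numerator = 9.31 + 1.65 + 2.65 = 13.61 million.
Denominator = 176.81 + 1.65 = 178.46 million.
Broad rate = 13.61 / 178.46 = 7.63%.

Broad underutilization rate ≈ 7.63%.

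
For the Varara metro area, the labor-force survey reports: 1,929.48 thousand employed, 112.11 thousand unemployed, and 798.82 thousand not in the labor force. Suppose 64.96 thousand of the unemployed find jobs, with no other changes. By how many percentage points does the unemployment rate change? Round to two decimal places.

Initially, labor force = 1,929.48 + 112.11 = 2,041.59 thousand, so u = 112.11/2,041.59 = 5.49%.
After the change, unemployed falls and employed rises by 64.96; labor force unchanged → E = 1,994.44, U = 47.15, labor force = 2,041.59 thousand.
New unemployment rate = 47.15 / 2,041.59 = 2.31%.
Change = 2.31% − 5.49% = −3.18 percentage points.

The unemployment rate changes by −3.18 percentage points.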